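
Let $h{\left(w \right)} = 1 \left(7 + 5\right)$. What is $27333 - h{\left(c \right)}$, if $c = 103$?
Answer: $27321$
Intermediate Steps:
$h{\left(w \right)} = 12$ ($h{\left(w \right)} = 1 \cdot 12 = 12$)
$27333 - h{\left(c \right)} = 27333 - 12 = 27321$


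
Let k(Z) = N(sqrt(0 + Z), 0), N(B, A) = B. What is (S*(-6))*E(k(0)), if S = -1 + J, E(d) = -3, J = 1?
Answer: 0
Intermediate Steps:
k(Z) = sqrt(Z) (k(Z) = sqrt(0 + Z) = sqrt(Z))
S = 0 (S = -1 + 1 = 0)
(S*(-6))*E(k(0)) = (0*(-6))*(-3) = 0*(-3) = 0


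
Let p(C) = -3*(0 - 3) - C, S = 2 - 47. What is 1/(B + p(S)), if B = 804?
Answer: 1/858 ≈ 0.0011655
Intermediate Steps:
S = -45
p(C) = 9 - C (p(C) = -3*(-3) - C = 9 - C)
1/(B + p(S)) = 1/(804 + (9 - 1*(-45))) = 1/(804 + (9 + 45)) = 1/(804 + 54) = 1/858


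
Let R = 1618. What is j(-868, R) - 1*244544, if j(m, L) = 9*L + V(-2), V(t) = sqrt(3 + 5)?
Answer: -229982 + 2*sqrt(2) ≈ -2.2998e+5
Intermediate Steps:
V(t) = 2*sqrt(2) (V(t) = sqrt(8) = 2*sqrt(2))
j(m, L) = 2*sqrt(2) + 9*L (j(m, L) = 9*L + 2*sqrt(2) = 2*sqrt(2) + 9*L)
j(-868, R) - 1*244544 = (2*sqrt(2) + 9*1618) - 1*244544 = (2*sqrt(2) + 14562) - 244544 = (14562 + 2*sqrt(2)) - 244544 = -229982 + 2*sqrt(2)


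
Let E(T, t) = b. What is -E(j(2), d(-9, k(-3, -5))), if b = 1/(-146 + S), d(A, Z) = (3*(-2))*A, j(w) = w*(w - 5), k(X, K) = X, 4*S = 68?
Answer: 1/129 ≈ 0.0077519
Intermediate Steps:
S = 17 (S = (1/4)*68 = 17)
j(w) = w*(-5 + w)
d(A, Z) = -6*A
b = -1/129 (b = 1/(-146 + 17) = 1/(-129) = -1/129 ≈ -0.0077519)
E(T, t) = -1/129
-E(j(2), d(-9, k(-3, -5))) = -1*(-1/129) = 1/129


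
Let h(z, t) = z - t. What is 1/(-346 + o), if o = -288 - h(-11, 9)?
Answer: -1/614 ≈ -0.0016287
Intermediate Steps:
o = -268 (o = -288 - (-11 - 1*9) = -288 - (-11 - 9) = -288 - 1*(-20) = -288 + 20 = -268)
1/(-346 + o) = 1/(-346 - 268) = 1/(-614) = -1/614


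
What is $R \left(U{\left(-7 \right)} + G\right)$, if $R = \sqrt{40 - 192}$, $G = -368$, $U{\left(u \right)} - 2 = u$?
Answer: $- 746 i \sqrt{38} \approx - 4598.7 i$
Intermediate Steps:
$U{\left(u \right)} = 2 + u$
$R = 2 i \sqrt{38}$ ($R = \sqrt{-152} = 2 i \sqrt{38} \approx 12.329 i$)
$R \left(U{\left(-7 \right)} + G\right) = 2 i \sqrt{38} \left(\left(2 - 7\right) - 368\right) = 2 i \sqrt{38} \left(-5 - 368\right) = 2 i \sqrt{38} \left(-373\right) = - 746 i \sqrt{38}$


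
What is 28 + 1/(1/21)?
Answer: 49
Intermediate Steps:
28 + 1/(1/21) = 28 + 21 = 49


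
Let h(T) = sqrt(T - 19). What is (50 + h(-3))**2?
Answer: (50 + I*sqrt(22))**2 ≈ 2478.0 + 469.04*I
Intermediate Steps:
h(T) = sqrt(-19 + T)
(50 + h(-3))**2 = (50 + sqrt(-19 - 3))**2 = (50 + sqrt(-22))**2 = (50 + I*sqrt(22))**2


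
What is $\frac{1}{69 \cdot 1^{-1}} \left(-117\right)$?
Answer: $- \frac{39}{23} \approx -1.6957$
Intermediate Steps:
$\frac{1}{69 \cdot 1^{-1}} \left(-117\right) = \frac{1}{69 \cdot 1} \left(-117\right) = \frac{1}{69} \left(-117\right) = - \frac{39}{23}$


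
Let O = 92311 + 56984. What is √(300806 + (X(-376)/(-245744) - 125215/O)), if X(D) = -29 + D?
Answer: √1012235739573198644185299/1834417524 ≈ 548.46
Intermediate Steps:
O = 149295
√(300806 + (X(-376)/(-245744) - 125215/O)) = √(300806 + ((-29 - 376)/(-245744) - 125215/149295)) = √(300806 + (-405*(-1/245744) - 125215*1/149295)) = √(300806 + (405/245744 - 25043/29859)) = √(300806 - 6142074097/7337670096) = √(2207209048823279/7337670096) = √1012235739573198644185299/1834417524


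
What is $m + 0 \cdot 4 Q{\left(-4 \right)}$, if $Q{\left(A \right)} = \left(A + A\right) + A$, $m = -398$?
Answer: $-398$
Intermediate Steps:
$Q{\left(A \right)} = 3 A$ ($Q{\left(A \right)} = 2 A + A = 3 A$)
$m + 0 \cdot 4 Q{\left(-4 \right)} = -398 + 0 \cdot 4 \cdot 3 \left(-4\right) = -398 + 0 \left(-12\right) = -398 + 0 = -398$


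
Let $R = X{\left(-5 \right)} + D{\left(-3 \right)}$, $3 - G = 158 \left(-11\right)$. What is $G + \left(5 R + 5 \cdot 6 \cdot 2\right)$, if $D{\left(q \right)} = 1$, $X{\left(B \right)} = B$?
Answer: $1781$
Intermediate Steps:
$G = 1741$ ($G = 3 - 158 \left(-11\right) = 3 - -1738 = 3 + 1738 = 1741$)
$R = -4$ ($R = -5 + 1 = -4$)
$G + \left(5 R + 5 \cdot 6 \cdot 2\right) = 1741 + \left(5 \left(-4\right) + 5 \cdot 6 \cdot 2\right) = 1741 + \left(-20 + 30 \cdot 2\right) = 1741 + \left(-20 + 60\right) = 1741 + 40 = 1781$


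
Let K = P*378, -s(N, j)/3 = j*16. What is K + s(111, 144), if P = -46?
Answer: -24300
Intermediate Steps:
s(N, j) = -48*j (s(N, j) = -3*j*16 = -48*j)
K = -17388 (K = -46*378 = -17388)
K + s(111, 144) = -17388 - 48*144 = -17388 - 6912 = -24300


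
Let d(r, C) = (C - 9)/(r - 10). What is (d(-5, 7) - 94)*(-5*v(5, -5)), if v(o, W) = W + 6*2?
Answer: 9856/3 ≈ 3285.3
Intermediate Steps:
v(o, W) = 12 + W (v(o, W) = W + 12 = 12 + W)
d(r, C) = (-9 + C)/(-10 + r)
(d(-5, 7) - 94)*(-5*v(5, -5)) = ((-9 + 7)/(-10 - 5) - 94)*(-5*(12 - 5)) = (-2/(-15) - 94)*(-5*7) = (-1/15*(-2) - 94)*(-35) = (2/15 - 94)*(-35) = -1408/15*(-35) = 9856/3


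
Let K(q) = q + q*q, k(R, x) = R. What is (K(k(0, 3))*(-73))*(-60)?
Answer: 0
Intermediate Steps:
K(q) = q + q²
(K(k(0, 3))*(-73))*(-60) = ((0*(1 + 0))*(-73))*(-60) = ((0*1)*(-73))*(-60) = (0*(-73))*(-60) = 0*(-60) = 0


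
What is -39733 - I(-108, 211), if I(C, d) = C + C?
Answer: -39517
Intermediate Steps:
I(C, d) = 2*C
-39733 - I(-108, 211) = -39733 - 2*(-108) = -39733 - 1*(-216) = -39733 + 216 = -39517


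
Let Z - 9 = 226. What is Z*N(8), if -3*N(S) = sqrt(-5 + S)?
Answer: -235*sqrt(3)/3 ≈ -135.68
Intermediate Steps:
N(S) = -sqrt(-5 + S)/3
Z = 235 (Z = 9 + 226 = 235)
Z*N(8) = 235*(-sqrt(-5 + 8)/3) = 235*(-sqrt(3)/3) = -235*sqrt(3)/3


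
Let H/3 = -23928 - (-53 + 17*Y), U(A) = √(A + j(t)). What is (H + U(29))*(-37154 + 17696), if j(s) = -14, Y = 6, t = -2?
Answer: 1399633398 - 19458*√15 ≈ 1.3996e+9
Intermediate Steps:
U(A) = √(-14 + A) (U(A) = √(A - 14) = √(-14 + A))
H = -71931 (H = 3*(-23928 - (-53 + 17*6)) = 3*(-23928 - (-53 + 102)) = 3*(-23928 - 1*49) = 3*(-23928 - 49) = 3*(-23977) = -71931)
(H + U(29))*(-37154 + 17696) = (-71931 + √(-14 + 29))*(-37154 + 17696) = (-71931 + √15)*(-19458) = 1399633398 - 19458*√15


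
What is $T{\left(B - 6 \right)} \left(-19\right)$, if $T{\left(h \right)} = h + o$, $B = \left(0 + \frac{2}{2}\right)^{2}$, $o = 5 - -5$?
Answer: $-95$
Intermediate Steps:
$o = 10$ ($o = 5 + 5 = 10$)
$B = 1$ ($B = \left(0 + 2 \cdot \frac{1}{2}\right)^{2} = \left(0 + 1\right)^{2} = 1^{2} = 1$)
$T{\left(h \right)} = 10 + h$ ($T{\left(h \right)} = h + 10 = 10 + h$)
$T{\left(B - 6 \right)} \left(-19\right) = \left(10 + \left(1 - 6\right)\right) \left(-19\right) = \left(10 - 5\right) \left(-19\right) = 5 \left(-19\right) = -95$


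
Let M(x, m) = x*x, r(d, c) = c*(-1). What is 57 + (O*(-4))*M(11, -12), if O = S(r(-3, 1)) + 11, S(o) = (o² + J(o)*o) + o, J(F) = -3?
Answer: -6719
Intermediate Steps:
r(d, c) = -c
S(o) = o² - 2*o (S(o) = (o² - 3*o) + o = o² - 2*o)
O = 14 (O = (-1*1)*(-2 - 1*1) + 11 = -(-2 - 1) + 11 = -1*(-3) + 11 = 3 + 11 = 14)
M(x, m) = x²
57 + (O*(-4))*M(11, -12) = 57 + (14*(-4))*11² = 57 - 56*121 = 57 - 6776 = -6719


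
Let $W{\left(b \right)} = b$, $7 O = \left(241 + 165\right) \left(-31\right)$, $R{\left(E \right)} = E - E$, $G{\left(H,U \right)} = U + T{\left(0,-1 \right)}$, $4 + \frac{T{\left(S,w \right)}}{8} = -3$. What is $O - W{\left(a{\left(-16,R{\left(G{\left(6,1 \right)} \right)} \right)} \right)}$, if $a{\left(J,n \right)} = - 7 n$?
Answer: $-1798$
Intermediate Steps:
$T{\left(S,w \right)} = -56$ ($T{\left(S,w \right)} = -32 + 8 \left(-3\right) = -32 - 24 = -56$)
$G{\left(H,U \right)} = -56 + U$ ($G{\left(H,U \right)} = U - 56 = -56 + U$)
$R{\left(E \right)} = 0$
$O = -1798$ ($O = \frac{\left(241 + 165\right) \left(-31\right)}{7} = \frac{406 \left(-31\right)}{7} = \frac{1}{7} \left(-12586\right) = -1798$)
$O - W{\left(a{\left(-16,R{\left(G{\left(6,1 \right)} \right)} \right)} \right)} = -1798 - \left(-7\right) 0 = -1798 - 0 = -1798 + 0 = -1798$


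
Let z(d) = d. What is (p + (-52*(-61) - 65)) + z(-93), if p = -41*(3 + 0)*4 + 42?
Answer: 2564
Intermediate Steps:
p = -450 (p = -123*4 + 42 = -41*12 + 42 = -492 + 42 = -450)
(p + (-52*(-61) - 65)) + z(-93) = (-450 + (-52*(-61) - 65)) - 93 = (-450 + (3172 - 65)) - 93 = (-450 + 3107) - 93 = 2657 - 93 = 2564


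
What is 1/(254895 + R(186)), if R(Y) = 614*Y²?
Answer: 1/21496839 ≈ 4.6518e-8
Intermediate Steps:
1/(254895 + R(186)) = 1/(254895 + 614*186²) = 1/(254895 + 614*34596) = 1/(254895 + 21241944) = 1/21496839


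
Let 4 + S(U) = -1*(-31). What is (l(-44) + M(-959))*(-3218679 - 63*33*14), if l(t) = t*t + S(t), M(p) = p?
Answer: -3260776140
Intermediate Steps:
S(U) = 27 (S(U) = -4 - 1*(-31) = -4 + 31 = 27)
l(t) = 27 + t² (l(t) = t*t + 27 = t² + 27 = 27 + t²)
(l(-44) + M(-959))*(-3218679 - 63*33*14) = ((27 + (-44)²) - 959)*(-3218679 - 63*33*14) = ((27 + 1936) - 959)*(-3218679 - 2079*14) = (1963 - 959)*(-3218679 - 29106) = 1004*(-3247785) = -3260776140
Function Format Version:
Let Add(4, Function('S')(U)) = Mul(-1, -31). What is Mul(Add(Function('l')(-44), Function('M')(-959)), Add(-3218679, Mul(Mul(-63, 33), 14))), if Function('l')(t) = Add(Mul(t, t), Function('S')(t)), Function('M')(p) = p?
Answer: -3260776140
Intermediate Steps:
Function('S')(U) = 27 (Function('S')(U) = Add(-4, Mul(-1, -31)) = Add(-4, 31) = 27)
Function('l')(t) = Add(27, Pow(t, 2)) (Function('l')(t) = Add(Mul(t, t), 27) = Add(Pow(t, 2), 27) = Add(27, Pow(t, 2)))
Mul(Add(Function('l')(-44), Function('M')(-959)), Add(-3218679, Mul(Mul(-63, 33), 14))) = Mul(Add(Add(27, Pow(-44, 2)), -959), Add(-3218679, Mul(Mul(-63, 33), 14))) = Mul(Add(Add(27, 1936), -959), Add(-3218679, Mul(-2079, 14))) = Mul(Add(1963, -959), Add(-3218679, -29106)) = Mul(1004, -3247785) = -3260776140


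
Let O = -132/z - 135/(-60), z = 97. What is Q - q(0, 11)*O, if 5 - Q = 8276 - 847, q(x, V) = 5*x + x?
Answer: -7424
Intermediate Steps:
q(x, V) = 6*x
O = 345/388 (O = -132/97 - 135/(-60) = -132*1/97 - 135*(-1/60) = -132/97 + 9/4 = 345/388 ≈ 0.88918)
Q = -7424 (Q = 5 - (8276 - 847) = 5 - 1*7429 = 5 - 7429 = -7424)
Q - q(0, 11)*O = -7424 - 6*0*345/388 = -7424 - 0*345/388 = -7424 - 1*0 = -7424 + 0 = -7424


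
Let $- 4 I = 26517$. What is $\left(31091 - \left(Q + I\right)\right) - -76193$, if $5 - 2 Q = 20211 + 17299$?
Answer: $\frac{530663}{4} \approx 1.3267 \cdot 10^{5}$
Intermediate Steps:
$Q = - \frac{37505}{2}$ ($Q = \frac{5}{2} - \frac{20211 + 17299}{2} = \frac{5}{2} - 18755 = - \frac{37505}{2} \approx -18753.0$)
$I = - \frac{26517}{4}$ ($I = \left(- \frac{1}{4}\right) 26517 = - \frac{26517}{4} \approx -6629.3$)
$\left(31091 - \left(Q + I\right)\right) - -76193 = \left(31091 - \left(- \frac{37505}{2} - \frac{26517}{4}\right)\right) - -76193 = \left(31091 - - \frac{101527}{4}\right) + 76193 = \left(31091 + \frac{101527}{4}\right) + 76193 = \frac{225891}{4} + 76193 = \frac{530663}{4}$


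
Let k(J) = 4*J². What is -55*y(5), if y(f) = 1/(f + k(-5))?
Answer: -11/21 ≈ -0.52381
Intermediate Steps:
y(f) = 1/(100 + f) (y(f) = 1/(f + 4*(-5)²) = 1/(f + 4*25) = 1/(f + 100) = 1/(100 + f))
-55*y(5) = -55/(100 + 5) = -55/105 = -55*1/105 = -11/21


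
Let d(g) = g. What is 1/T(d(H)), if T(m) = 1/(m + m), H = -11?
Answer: -22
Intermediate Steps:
T(m) = 1/(2*m)
1/T(d(H)) = 1/((½)/(-11)) = 1/((½)*(-1/11)) = 1/(-1/22) = -22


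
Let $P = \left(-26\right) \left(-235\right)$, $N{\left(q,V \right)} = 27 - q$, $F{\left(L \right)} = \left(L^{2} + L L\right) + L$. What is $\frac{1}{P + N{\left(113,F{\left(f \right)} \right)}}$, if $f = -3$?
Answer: $\frac{1}{6024} \approx 0.000166$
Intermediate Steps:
$F{\left(L \right)} = L + 2 L^{2}$ ($F{\left(L \right)} = \left(L^{2} + L^{2}\right) + L = 2 L^{2} + L = L + 2 L^{2}$)
$P = 6110$
$\frac{1}{P + N{\left(113,F{\left(f \right)} \right)}} = \frac{1}{6110 + \left(27 - 113\right)} = \frac{1}{6110 - 86} = \frac{1}{6024}$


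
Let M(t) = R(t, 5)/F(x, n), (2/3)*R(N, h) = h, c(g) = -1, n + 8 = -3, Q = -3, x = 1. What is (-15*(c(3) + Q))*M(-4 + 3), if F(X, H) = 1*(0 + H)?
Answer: -450/11 ≈ -40.909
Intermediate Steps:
n = -11 (n = -8 - 3 = -11)
R(N, h) = 3*h/2
F(X, H) = H (F(X, H) = 1*H = H)
M(t) = -15/22 (M(t) = ((3/2)*5)/(-11) = (15/2)*(-1/11) = -15/22)
(-15*(c(3) + Q))*M(-4 + 3) = -15*(-1 - 3)*(-15/22) = -15*(-4)*(-15/22) = 60*(-15/22) = -450/11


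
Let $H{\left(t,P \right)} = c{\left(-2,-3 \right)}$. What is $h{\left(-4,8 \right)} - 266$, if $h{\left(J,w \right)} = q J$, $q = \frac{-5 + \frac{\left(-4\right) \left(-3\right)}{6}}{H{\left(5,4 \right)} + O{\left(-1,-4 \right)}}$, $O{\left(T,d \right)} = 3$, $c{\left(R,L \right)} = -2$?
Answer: $-254$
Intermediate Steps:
$H{\left(t,P \right)} = -2$
$q = -3$ ($q = \frac{-5 + \frac{\left(-4\right) \left(-3\right)}{6}}{-2 + 3} = \frac{-5 + 12 \cdot \frac{1}{6}}{1} = \left(-5 + 2\right) 1 = \left(-3\right) 1 = -3$)
$h{\left(J,w \right)} = - 3 J$
$h{\left(-4,8 \right)} - 266 = \left(-3\right) \left(-4\right) - 266 = 12 - 266 = -254$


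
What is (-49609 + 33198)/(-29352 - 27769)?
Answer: 16411/57121 ≈ 0.28730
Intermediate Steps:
(-49609 + 33198)/(-29352 - 27769) = -16411/(-57121) = -16411*(-1/57121) = 16411/57121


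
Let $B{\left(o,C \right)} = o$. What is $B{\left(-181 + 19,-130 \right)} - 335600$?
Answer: $-335762$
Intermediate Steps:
$B{\left(-181 + 19,-130 \right)} - 335600 = \left(-181 + 19\right) - 335600 = -162 - 335600 = -335762$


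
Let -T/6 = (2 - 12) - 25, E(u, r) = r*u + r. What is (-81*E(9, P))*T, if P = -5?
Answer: 850500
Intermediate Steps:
E(u, r) = r + r*u
T = 210 (T = -6*((2 - 12) - 25) = -6*(-10 - 25) = -6*(-35) = 210)
(-81*E(9, P))*T = -(-405)*(1 + 9)*210 = -(-405)*10*210 = -81*(-50)*210 = 4050*210 = 850500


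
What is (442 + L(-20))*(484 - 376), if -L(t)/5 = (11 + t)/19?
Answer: 911844/19 ≈ 47992.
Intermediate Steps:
L(t) = -55/19 - 5*t/19 (L(t) = -5*(11 + t)/19 = -5*(11/19 + t/19) = -55/19 - 5*t/19)
(442 + L(-20))*(484 - 376) = (442 + (-55/19 - 5/19*(-20)))*(484 - 376) = (442 + (-55/19 + 100/19))*108 = (442 + 45/19)*108 = (8443/19)*108 = 911844/19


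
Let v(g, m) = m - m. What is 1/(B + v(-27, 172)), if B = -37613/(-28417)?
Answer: 28417/37613 ≈ 0.75551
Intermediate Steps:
v(g, m) = 0
B = 37613/28417 (B = -37613*(-1/28417) = 37613/28417 ≈ 1.3236)
1/(B + v(-27, 172)) = 1/(37613/28417 + 0) = 1/(37613/28417) = 28417/37613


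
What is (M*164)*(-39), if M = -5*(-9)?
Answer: -287820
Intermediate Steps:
M = 45
(M*164)*(-39) = (45*164)*(-39) = 7380*(-39) = -287820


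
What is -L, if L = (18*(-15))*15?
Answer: 4050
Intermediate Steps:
L = -4050 (L = -270*15 = -4050)
-L = -1*(-4050) = 4050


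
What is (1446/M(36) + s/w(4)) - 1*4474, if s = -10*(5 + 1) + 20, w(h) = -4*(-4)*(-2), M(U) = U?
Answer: -53191/12 ≈ -4432.6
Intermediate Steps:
w(h) = -32 (w(h) = 16*(-2) = -32)
s = -40 (s = -10*6 + 20 = -60 + 20 = -40)
(1446/M(36) + s/w(4)) - 1*4474 = (1446/36 - 40/(-32)) - 1*4474 = (1446*(1/36) - 40*(-1/32)) - 4474 = (241/6 + 5/4) - 4474 = 497/12 - 4474 = -53191/12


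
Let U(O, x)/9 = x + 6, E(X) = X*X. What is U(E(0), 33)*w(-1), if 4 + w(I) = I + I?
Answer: -2106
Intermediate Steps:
w(I) = -4 + 2*I (w(I) = -4 + (I + I) = -4 + 2*I)
E(X) = X²
U(O, x) = 54 + 9*x (U(O, x) = 9*(x + 6) = 9*(6 + x) = 54 + 9*x)
U(E(0), 33)*w(-1) = (54 + 9*33)*(-4 + 2*(-1)) = (54 + 297)*(-4 - 2) = 351*(-6) = -2106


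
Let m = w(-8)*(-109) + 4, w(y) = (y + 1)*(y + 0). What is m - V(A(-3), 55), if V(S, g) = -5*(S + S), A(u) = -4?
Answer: -6140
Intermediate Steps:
w(y) = y*(1 + y) (w(y) = (1 + y)*y = y*(1 + y))
V(S, g) = -10*S
m = -6100 (m = -8*(1 - 8)*(-109) + 4 = -8*(-7)*(-109) + 4 = 56*(-109) + 4 = -6104 + 4 = -6100)
m - V(A(-3), 55) = -6100 - (-10)*(-4) = -6100 - 1*40 = -6100 - 40 = -6140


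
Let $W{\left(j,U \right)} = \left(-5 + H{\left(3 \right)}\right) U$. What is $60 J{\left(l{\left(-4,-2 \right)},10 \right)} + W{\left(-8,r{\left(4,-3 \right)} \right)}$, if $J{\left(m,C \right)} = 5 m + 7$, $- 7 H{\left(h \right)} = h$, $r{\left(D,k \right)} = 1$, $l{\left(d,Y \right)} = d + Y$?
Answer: $- \frac{9698}{7} \approx -1385.4$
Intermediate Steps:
$l{\left(d,Y \right)} = Y + d$
$H{\left(h \right)} = - \frac{h}{7}$
$W{\left(j,U \right)} = - \frac{38 U}{7}$ ($W{\left(j,U \right)} = \left(-5 - \frac{3}{7}\right) U = - \frac{38 U}{7}$)
$J{\left(m,C \right)} = 7 + 5 m$
$60 J{\left(l{\left(-4,-2 \right)},10 \right)} + W{\left(-8,r{\left(4,-3 \right)} \right)} = 60 \left(7 + 5 \left(-2 - 4\right)\right) - \frac{38}{7} = 60 \left(7 + 5 \left(-6\right)\right) - \frac{38}{7} = 60 \left(7 - 30\right) - \frac{38}{7} = 60 \left(-23\right) - \frac{38}{7} = -1380 - \frac{38}{7} = - \frac{9698}{7}$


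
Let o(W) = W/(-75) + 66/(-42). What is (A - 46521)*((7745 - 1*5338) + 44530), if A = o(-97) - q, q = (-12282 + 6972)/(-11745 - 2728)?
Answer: -16591599517828621/7598325 ≈ -2.1836e+9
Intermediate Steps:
q = 5310/14473 (q = -5310/(-14473) = -5310*(-1/14473) = 5310/14473 ≈ 0.36689)
o(W) = -11/7 - W/75 (o(W) = W*(-1/75) + 66*(-1/42) = -W/75 - 11/7 = -11/7 - W/75)
A = -4900808/7598325 (A = (-11/7 - 1/75*(-97)) - 1*5310/14473 = (-11/7 + 97/75) - 5310/14473 = -146/525 - 5310/14473 = -4900808/7598325 ≈ -0.64499)
(A - 46521)*((7745 - 1*5338) + 44530) = (-4900808/7598325 - 46521)*((7745 - 1*5338) + 44530) = -353486578133*((7745 - 5338) + 44530)/7598325 = -353486578133*(2407 + 44530)/7598325 = -353486578133/7598325*46937 = -16591599517828621/7598325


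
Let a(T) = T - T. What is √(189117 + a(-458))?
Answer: 3*√21013 ≈ 434.88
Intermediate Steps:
a(T) = 0
√(189117 + a(-458)) = √(189117 + 0) = √189117 = 3*√21013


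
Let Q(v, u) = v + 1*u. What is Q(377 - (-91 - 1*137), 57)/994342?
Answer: 331/497171 ≈ 0.00066577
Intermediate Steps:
Q(v, u) = u + v (Q(v, u) = v + u = u + v)
Q(377 - (-91 - 1*137), 57)/994342 = (57 + (377 - (-91 - 1*137)))/994342 = (57 + (377 - (-91 - 137)))*(1/994342) = (57 + (377 - 1*(-228)))*(1/994342) = (57 + (377 + 228))*(1/994342) = (57 + 605)*(1/994342) = 662*(1/994342) = 331/497171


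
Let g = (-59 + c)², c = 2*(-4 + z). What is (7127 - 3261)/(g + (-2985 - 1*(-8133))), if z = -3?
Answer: 3866/10477 ≈ 0.36900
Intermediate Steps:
c = -14 (c = 2*(-4 - 3) = 2*(-7) = -14)
g = 5329 (g = (-59 - 14)² = (-73)² = 5329)
(7127 - 3261)/(g + (-2985 - 1*(-8133))) = (7127 - 3261)/(5329 + (-2985 - 1*(-8133))) = 3866/(5329 + (-2985 + 8133)) = 3866/(5329 + 5148) = 3866/10477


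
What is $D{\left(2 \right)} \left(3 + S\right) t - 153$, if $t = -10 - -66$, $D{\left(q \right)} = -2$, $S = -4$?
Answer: $-41$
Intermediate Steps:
$t = 56$ ($t = -10 + 66 = 56$)
$D{\left(2 \right)} \left(3 + S\right) t - 153 = - 2 \left(3 - 4\right) 56 - 153 = \left(-2\right) \left(-1\right) 56 - 153 = 2 \cdot 56 - 153 = 112 - 153 = -41$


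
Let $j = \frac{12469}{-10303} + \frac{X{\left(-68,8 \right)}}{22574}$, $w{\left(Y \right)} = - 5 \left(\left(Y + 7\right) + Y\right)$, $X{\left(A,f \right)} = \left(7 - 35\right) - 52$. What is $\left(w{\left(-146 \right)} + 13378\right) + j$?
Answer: $\frac{1721299142960}{116289961} \approx 14802.0$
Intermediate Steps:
$X{\left(A,f \right)} = -80$ ($X{\left(A,f \right)} = -28 - 52 = -80$)
$w{\left(Y \right)} = -35 - 10 Y$ ($w{\left(Y \right)} = - 5 \left(\left(7 + Y\right) + Y\right) = - 5 \left(7 + 2 Y\right) = -35 - 10 Y$)
$j = - \frac{141149723}{116289961}$ ($j = \frac{12469}{-10303} - \frac{80}{22574} = 12469 \left(- \frac{1}{10303}\right) - \frac{40}{11287} = - \frac{12469}{10303} - \frac{40}{11287} = - \frac{141149723}{116289961} \approx -1.2138$)
$\left(w{\left(-146 \right)} + 13378\right) + j = \left(\left(-35 - -1460\right) + 13378\right) - \frac{141149723}{116289961} = \left(\left(-35 + 1460\right) + 13378\right) - \frac{141149723}{116289961} = \left(1425 + 13378\right) - \frac{141149723}{116289961} = 14803 - \frac{141149723}{116289961} = \frac{1721299142960}{116289961}$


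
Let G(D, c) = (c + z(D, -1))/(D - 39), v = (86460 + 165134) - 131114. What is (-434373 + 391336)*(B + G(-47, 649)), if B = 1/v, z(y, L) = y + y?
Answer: 1438862777809/5180640 ≈ 2.7774e+5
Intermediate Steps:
v = 120480 (v = 251594 - 131114 = 120480)
z(y, L) = 2*y
G(D, c) = (c + 2*D)/(-39 + D) (G(D, c) = (c + 2*D)/(D - 39) = (c + 2*D)/(-39 + D))
B = 1/120480 ≈ 8.3001e-6
(-434373 + 391336)*(B + G(-47, 649)) = (-434373 + 391336)*(1/120480 + (649 + 2*(-47))/(-39 - 47)) = -43037*(1/120480 + (649 - 94)/(-86)) = -43037*(1/120480 - 1/86*555) = -43037*(1/120480 - 555/86) = -43037*(-33433157/5180640) = 1438862777809/5180640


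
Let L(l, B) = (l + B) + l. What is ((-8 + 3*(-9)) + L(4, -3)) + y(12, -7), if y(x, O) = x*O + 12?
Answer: -102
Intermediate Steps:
y(x, O) = 12 + O*x (y(x, O) = O*x + 12 = 12 + O*x)
L(l, B) = B + 2*l (L(l, B) = (B + l) + l = B + 2*l)
((-8 + 3*(-9)) + L(4, -3)) + y(12, -7) = ((-8 + 3*(-9)) + (-3 + 2*4)) + (12 - 7*12) = ((-8 - 27) + (-3 + 8)) + (12 - 84) = (-35 + 5) - 72 = -30 - 72 = -102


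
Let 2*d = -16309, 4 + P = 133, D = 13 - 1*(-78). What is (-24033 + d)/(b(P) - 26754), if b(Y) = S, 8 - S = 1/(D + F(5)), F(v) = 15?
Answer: 3411875/2835077 ≈ 1.2035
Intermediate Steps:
D = 91 (D = 13 + 78 = 91)
P = 129 (P = -4 + 133 = 129)
d = -16309/2 (d = (½)*(-16309) = -16309/2 ≈ -8154.5)
S = 847/106 (S = 8 - 1/(91 + 15) = 8 - 1/106 = 847/106 ≈ 7.9906)
b(Y) = 847/106
(-24033 + d)/(b(P) - 26754) = (-24033 - 16309/2)/(847/106 - 26754) = -64375/(2*(-2835077/106)) = -64375/2*(-106/2835077) = 3411875/2835077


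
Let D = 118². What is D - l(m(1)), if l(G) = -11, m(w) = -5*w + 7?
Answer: 13935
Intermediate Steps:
m(w) = 7 - 5*w
D = 13924
D - l(m(1)) = 13924 - 1*(-11) = 13924 + 11 = 13935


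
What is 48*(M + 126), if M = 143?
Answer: 12912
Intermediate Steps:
48*(M + 126) = 48*(143 + 126) = 48*269 = 12912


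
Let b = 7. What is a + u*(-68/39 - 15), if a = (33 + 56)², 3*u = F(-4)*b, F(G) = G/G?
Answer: 922186/117 ≈ 7881.9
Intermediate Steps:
F(G) = 1
u = 7/3 (u = (1*7)/3 = (⅓)*7 = 7/3 ≈ 2.3333)
a = 7921 (a = 89² = 7921)
a + u*(-68/39 - 15) = 7921 + 7*(-68/39 - 15)/3 = 7921 + (7/3)*(-653/39) = 7921 - 4571/117 = 922186/117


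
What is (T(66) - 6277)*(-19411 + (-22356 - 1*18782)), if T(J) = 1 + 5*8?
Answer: 377583564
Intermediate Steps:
T(J) = 41 (T(J) = 1 + 40 = 41)
(T(66) - 6277)*(-19411 + (-22356 - 1*18782)) = (41 - 6277)*(-19411 + (-22356 - 1*18782)) = -6236*(-19411 + (-22356 - 18782)) = -6236*(-19411 - 41138) = -6236*(-60549) = 377583564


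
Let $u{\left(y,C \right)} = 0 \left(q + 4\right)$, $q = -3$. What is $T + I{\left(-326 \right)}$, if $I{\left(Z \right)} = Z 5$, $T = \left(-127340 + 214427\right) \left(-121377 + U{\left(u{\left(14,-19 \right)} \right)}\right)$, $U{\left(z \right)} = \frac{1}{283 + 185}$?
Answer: $- \frac{126844322915}{12} \approx -1.057 \cdot 10^{10}$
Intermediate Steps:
$u{\left(y,C \right)} = 0$ ($u{\left(y,C \right)} = 0 \left(-3 + 4\right) = 0 \cdot 1 = 0$)
$U{\left(z \right)} = \frac{1}{468}$
$T = - \frac{126844303355}{12}$ ($T = \left(-127340 + 214427\right) \left(-121377 + \frac{1}{468}\right) = 87087 \left(- \frac{56804435}{468}\right) = - \frac{126844303355}{12} \approx -1.057 \cdot 10^{10}$)
$I{\left(Z \right)} = 5 Z$
$T + I{\left(-326 \right)} = - \frac{126844303355}{12} + 5 \left(-326\right) = - \frac{126844303355}{12} - 1630 = - \frac{126844322915}{12}$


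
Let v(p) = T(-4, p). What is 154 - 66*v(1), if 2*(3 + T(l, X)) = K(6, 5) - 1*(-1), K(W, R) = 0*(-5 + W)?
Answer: 319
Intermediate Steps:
K(W, R) = 0
T(l, X) = -5/2 (T(l, X) = -3 + (0 - 1*(-1))/2 = -3 + (0 + 1)/2 = -3 + (1/2)*1 = -3 + 1/2 = -5/2)
v(p) = -5/2
154 - 66*v(1) = 154 - 66*(-5/2) = 154 + 165 = 319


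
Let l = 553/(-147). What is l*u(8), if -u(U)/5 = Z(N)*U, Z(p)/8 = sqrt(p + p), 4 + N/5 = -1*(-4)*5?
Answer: 101120*sqrt(10)/21 ≈ 15227.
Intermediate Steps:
N = 80 (N = -20 + 5*(-1*(-4)*5) = -20 + 5*(4*5) = -20 + 5*20 = -20 + 100 = 80)
Z(p) = 8*sqrt(2)*sqrt(p) (Z(p) = 8*sqrt(p + p) = 8*sqrt(2*p) = 8*(sqrt(2)*sqrt(p)) = 8*sqrt(2)*sqrt(p))
l = -79/21 (l = 553*(-1/147) = -79/21 ≈ -3.7619)
u(U) = -160*U*sqrt(10) (u(U) = -5*8*sqrt(2)*sqrt(80)*U = -5*8*sqrt(2)*(4*sqrt(5))*U = -5*32*sqrt(10)*U = -160*U*sqrt(10))
l*u(8) = -(-12640)*8*sqrt(10)/21 = -(-101120)*sqrt(10)/21 = 101120*sqrt(10)/21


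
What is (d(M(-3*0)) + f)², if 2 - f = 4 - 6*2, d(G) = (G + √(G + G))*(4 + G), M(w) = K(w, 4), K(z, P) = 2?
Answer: 1156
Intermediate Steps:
M(w) = 2
d(G) = (4 + G)*(G + √2*√G) (d(G) = (G + √(2*G))*(4 + G) = (G + √2*√G)*(4 + G) = (4 + G)*(G + √2*√G))
f = 10 (f = 2 - (4 - 6*2) = 2 - (4 - 12) = 2 - 1*(-8) = 2 + 8 = 10)
(d(M(-3*0)) + f)² = ((2² + 4*2 + √2*2^(3/2) + 4*√2*√2) + 10)² = ((4 + 8 + √2*(2*√2) + 8) + 10)² = ((4 + 8 + 4 + 8) + 10)² = (24 + 10)² = 34² = 1156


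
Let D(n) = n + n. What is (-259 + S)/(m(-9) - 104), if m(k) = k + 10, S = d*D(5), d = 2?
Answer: 239/103 ≈ 2.3204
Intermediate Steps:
D(n) = 2*n
S = 20 (S = 2*(2*5) = 2*10 = 20)
m(k) = 10 + k
(-259 + S)/(m(-9) - 104) = (-259 + 20)/((10 - 9) - 104) = -239/(1 - 104) = -239/(-103) = -239*(-1/103) = 239/103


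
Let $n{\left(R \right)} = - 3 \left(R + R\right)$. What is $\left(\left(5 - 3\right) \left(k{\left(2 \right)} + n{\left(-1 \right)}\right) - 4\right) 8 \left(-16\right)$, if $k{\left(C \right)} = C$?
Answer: $-1536$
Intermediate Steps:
$n{\left(R \right)} = - 6 R$ ($n{\left(R \right)} = - 3 \cdot 2 R = - 6 R$)
$\left(\left(5 - 3\right) \left(k{\left(2 \right)} + n{\left(-1 \right)}\right) - 4\right) 8 \left(-16\right) = \left(\left(5 - 3\right) \left(2 - -6\right) - 4\right) 8 \left(-16\right) = \left(2 \left(2 + 6\right) - 4\right) 8 \left(-16\right) = \left(2 \cdot 8 - 4\right) 8 \left(-16\right) = \left(16 - 4\right) 8 \left(-16\right) = 12 \cdot 8 \left(-16\right) = 96 \left(-16\right) = -1536$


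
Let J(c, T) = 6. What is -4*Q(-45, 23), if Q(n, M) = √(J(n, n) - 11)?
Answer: -4*I*√5 ≈ -8.9443*I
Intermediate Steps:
Q(n, M) = I*√5 (Q(n, M) = √(6 - 11) = √(-5) = I*√5)
-4*Q(-45, 23) = -4*I*√5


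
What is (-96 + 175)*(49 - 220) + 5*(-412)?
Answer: -15569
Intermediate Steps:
(-96 + 175)*(49 - 220) + 5*(-412) = 79*(-171) - 2060 = -13509 - 2060 = -15569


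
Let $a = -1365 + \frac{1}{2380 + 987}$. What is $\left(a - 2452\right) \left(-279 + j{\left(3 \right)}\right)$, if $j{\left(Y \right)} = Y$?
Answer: $\frac{3547107288}{3367} \approx 1.0535 \cdot 10^{6}$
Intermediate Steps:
$a = - \frac{4595954}{3367}$ ($a = -1365 + \frac{1}{3367} = - \frac{4595954}{3367} \approx -1365.0$)
$\left(a - 2452\right) \left(-279 + j{\left(3 \right)}\right) = \left(- \frac{4595954}{3367} - 2452\right) \left(-279 + 3\right) = \left(- \frac{12851838}{3367}\right) \left(-276\right) = \frac{3547107288}{3367}$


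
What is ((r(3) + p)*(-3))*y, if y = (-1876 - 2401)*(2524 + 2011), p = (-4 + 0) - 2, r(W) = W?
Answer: -174565755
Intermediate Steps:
p = -6 (p = -4 - 2 = -6)
y = -19396195 (y = -4277*4535 = -19396195)
((r(3) + p)*(-3))*y = ((3 - 6)*(-3))*(-19396195) = -3*(-3)*(-19396195) = 9*(-19396195) = -174565755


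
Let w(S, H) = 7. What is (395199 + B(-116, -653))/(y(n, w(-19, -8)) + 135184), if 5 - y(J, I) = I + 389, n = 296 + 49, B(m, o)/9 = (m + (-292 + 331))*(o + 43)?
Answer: 90881/14977 ≈ 6.0680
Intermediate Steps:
B(m, o) = 9*(39 + m)*(43 + o) (B(m, o) = 9*((m + (-292 + 331))*(o + 43)) = 9*((m + 39)*(43 + o)) = 9*((39 + m)*(43 + o)) = 9*(39 + m)*(43 + o))
n = 345
y(J, I) = -384 - I (y(J, I) = 5 - (I + 389) = 5 - (389 + I) = 5 + (-389 - I) = -384 - I)
(395199 + B(-116, -653))/(y(n, w(-19, -8)) + 135184) = (395199 + (15093 + 351*(-653) + 387*(-116) + 9*(-116)*(-653)))/((-384 - 1*7) + 135184) = (395199 + (15093 - 229203 - 44892 + 681732))/((-384 - 7) + 135184) = (395199 + 422730)/(-391 + 135184) = 817929/134793 = 817929*(1/134793) = 90881/14977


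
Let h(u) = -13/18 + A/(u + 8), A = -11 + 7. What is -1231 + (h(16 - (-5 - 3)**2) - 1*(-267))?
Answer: -43408/45 ≈ -964.62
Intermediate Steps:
A = -4
h(u) = -13/18 - 4/(8 + u) (h(u) = -13/18 - 4/(u + 8) = -13*1/18 - 4/(8 + u) = -13/18 - 4/(8 + u))
-1231 + (h(16 - (-5 - 3)**2) - 1*(-267)) = -1231 + ((-176 - 13*(16 - (-5 - 3)**2))/(18*(8 + (16 - (-5 - 3)**2))) - 1*(-267)) = -1231 + ((-176 - 13*(16 - 1*(-8)**2))/(18*(8 + (16 - 1*(-8)**2))) + 267) = -1231 + ((-176 - 13*(16 - 1*64))/(18*(8 + (16 - 1*64))) + 267) = -1231 + ((-176 - 13*(16 - 64))/(18*(8 + (16 - 64))) + 267) = -1231 + ((-176 - 13*(-48))/(18*(8 - 48)) + 267) = -1231 + ((1/18)*(-176 + 624)/(-40) + 267) = -1231 + ((1/18)*(-1/40)*448 + 267) = -1231 + (-28/45 + 267) = -1231 + 11987/45 = -43408/45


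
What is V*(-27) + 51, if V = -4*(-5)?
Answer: -489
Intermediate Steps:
V = 20
V*(-27) + 51 = 20*(-27) + 51 = -540 + 51 = -489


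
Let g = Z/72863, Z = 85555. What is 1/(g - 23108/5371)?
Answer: -391347173/1224202299 ≈ -0.31968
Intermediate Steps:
g = 85555/72863 ≈ 1.1742
1/(g - 23108/5371) = 1/(85555/72863 - 23108/5371) = 1/(-1224202299/391347173) = -391347173/1224202299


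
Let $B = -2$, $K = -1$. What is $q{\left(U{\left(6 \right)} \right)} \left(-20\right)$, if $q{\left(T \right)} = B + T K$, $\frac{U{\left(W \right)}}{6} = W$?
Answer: $760$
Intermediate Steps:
$U{\left(W \right)} = 6 W$
$q{\left(T \right)} = -2 - T$ ($q{\left(T \right)} = -2 + T \left(-1\right) = -2 - T$)
$q{\left(U{\left(6 \right)} \right)} \left(-20\right) = \left(-2 - 6 \cdot 6\right) \left(-20\right) = \left(-2 - 36\right) \left(-20\right) = \left(-38\right) \left(-20\right) = 760$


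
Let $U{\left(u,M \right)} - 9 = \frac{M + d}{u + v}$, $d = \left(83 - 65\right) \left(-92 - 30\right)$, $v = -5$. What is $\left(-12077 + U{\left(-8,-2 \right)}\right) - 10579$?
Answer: $- \frac{292213}{13} \approx -22478.0$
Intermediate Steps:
$d = -2196$ ($d = 18 \left(-122\right) = -2196$)
$U{\left(u,M \right)} = 9 + \frac{-2196 + M}{-5 + u}$ ($U{\left(u,M \right)} = 9 + \frac{M - 2196}{u - 5} = 9 + \frac{-2196 + M}{-5 + u}$)
$\left(-12077 + U{\left(-8,-2 \right)}\right) - 10579 = \left(-12077 + \frac{-2241 - 2 + 9 \left(-8\right)}{-5 - 8}\right) - 10579 = \left(-12077 + \frac{-2241 - 2 - 72}{-13}\right) - 10579 = \left(-12077 - - \frac{2315}{13}\right) - 10579 = \left(-12077 + \frac{2315}{13}\right) - 10579 = - \frac{154686}{13} - 10579 = - \frac{292213}{13}$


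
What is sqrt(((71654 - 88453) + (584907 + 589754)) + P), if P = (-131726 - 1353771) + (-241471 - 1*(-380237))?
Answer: I*sqrt(188869) ≈ 434.59*I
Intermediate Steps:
P = -1346731 (P = -1485497 + (-241471 + 380237) = -1485497 + 138766 = -1346731)
sqrt(((71654 - 88453) + (584907 + 589754)) + P) = sqrt(((71654 - 88453) + (584907 + 589754)) - 1346731) = sqrt((-16799 + 1174661) - 1346731) = sqrt(1157862 - 1346731) = sqrt(-188869) = I*sqrt(188869)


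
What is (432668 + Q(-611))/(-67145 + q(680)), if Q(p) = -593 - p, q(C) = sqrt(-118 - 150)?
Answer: -29052701470/4508451293 - 865372*I*sqrt(67)/4508451293 ≈ -6.4441 - 0.0015711*I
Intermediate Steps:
q(C) = 2*I*sqrt(67) (q(C) = sqrt(-268) = 2*I*sqrt(67))
(432668 + Q(-611))/(-67145 + q(680)) = (432668 + (-593 - 1*(-611)))/(-67145 + 2*I*sqrt(67)) = (432668 + (-593 + 611))/(-67145 + 2*I*sqrt(67)) = (432668 + 18)/(-67145 + 2*I*sqrt(67)) = 432686/(-67145 + 2*I*sqrt(67))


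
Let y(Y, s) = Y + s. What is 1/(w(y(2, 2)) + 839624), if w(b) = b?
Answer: 1/839628 ≈ 1.1910e-6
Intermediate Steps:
1/(w(y(2, 2)) + 839624) = 1/((2 + 2) + 839624) = 1/(4 + 839624) = 1/839628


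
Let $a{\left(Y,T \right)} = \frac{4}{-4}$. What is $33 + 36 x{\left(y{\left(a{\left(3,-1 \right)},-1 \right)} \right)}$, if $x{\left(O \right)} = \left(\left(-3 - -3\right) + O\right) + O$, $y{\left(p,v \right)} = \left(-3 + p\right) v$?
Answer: $321$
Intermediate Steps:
$a{\left(Y,T \right)} = -1$ ($a{\left(Y,T \right)} = 4 \left(- \frac{1}{4}\right) = -1$)
$y{\left(p,v \right)} = v \left(-3 + p\right)$
$x{\left(O \right)} = 2 O$ ($x{\left(O \right)} = \left(\left(-3 + 3\right) + O\right) + O = \left(0 + O\right) + O = O + O = 2 O$)
$33 + 36 x{\left(y{\left(a{\left(3,-1 \right)},-1 \right)} \right)} = 33 + 36 \cdot 2 \left(- (-3 - 1)\right) = 33 + 36 \cdot 2 \left(\left(-1\right) \left(-4\right)\right) = 33 + 36 \cdot 2 \cdot 4 = 33 + 36 \cdot 8 = 33 + 288 = 321$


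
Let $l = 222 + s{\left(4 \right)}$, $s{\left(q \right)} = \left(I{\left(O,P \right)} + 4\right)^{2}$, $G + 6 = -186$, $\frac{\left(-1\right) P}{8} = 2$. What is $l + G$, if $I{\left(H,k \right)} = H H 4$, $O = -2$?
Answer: $430$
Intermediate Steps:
$P = -16$ ($P = \left(-8\right) 2 = -16$)
$G = -192$ ($G = -6 - 186 = -192$)
$I{\left(H,k \right)} = 4 H^{2}$ ($I{\left(H,k \right)} = H^{2} \cdot 4 = 4 H^{2}$)
$s{\left(q \right)} = 400$ ($s{\left(q \right)} = \left(4 \left(-2\right)^{2} + 4\right)^{2} = \left(4 \cdot 4 + 4\right)^{2} = \left(16 + 4\right)^{2} = 20^{2} = 400$)
$l = 622$ ($l = 222 + 400 = 622$)
$l + G = 622 - 192 = 430$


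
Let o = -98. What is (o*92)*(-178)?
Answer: 1604848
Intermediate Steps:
(o*92)*(-178) = -98*92*(-178) = -9016*(-178) = 1604848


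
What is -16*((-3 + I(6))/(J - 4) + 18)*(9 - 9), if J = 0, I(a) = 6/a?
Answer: 0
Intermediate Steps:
-16*((-3 + I(6))/(J - 4) + 18)*(9 - 9) = -16*((-3 + 6/6)/(0 - 4) + 18)*(9 - 9) = -16*((-3 + 6*(⅙))/(-4) + 18)*0 = -16*((-3 + 1)*(-¼) + 18)*0 = -16*(-2*(-¼) + 18)*0 = -16*(½ + 18)*0 = -296*0 = -16*0 = 0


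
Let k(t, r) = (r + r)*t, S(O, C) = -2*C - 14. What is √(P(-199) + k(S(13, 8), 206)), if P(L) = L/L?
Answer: I*√12359 ≈ 111.17*I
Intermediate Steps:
S(O, C) = -14 - 2*C
k(t, r) = 2*r*t (k(t, r) = (2*r)*t = 2*r*t)
P(L) = 1
√(P(-199) + k(S(13, 8), 206)) = √(1 + 2*206*(-14 - 2*8)) = √(1 + 2*206*(-14 - 16)) = √(1 + 2*206*(-30)) = √(1 - 12360) = √(-12359) = I*√12359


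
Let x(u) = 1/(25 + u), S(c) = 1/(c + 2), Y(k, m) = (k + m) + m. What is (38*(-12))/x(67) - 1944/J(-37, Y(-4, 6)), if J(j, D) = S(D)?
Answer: -61392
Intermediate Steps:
Y(k, m) = k + 2*m
S(c) = 1/(2 + c)
J(j, D) = 1/(2 + D)
(38*(-12))/x(67) - 1944/J(-37, Y(-4, 6)) = (38*(-12))/(1/(25 + 67)) - (-3888 + 23328) = -456/(1/92) - 1944/(1/(2 + (-4 + 12))) = -456/1/92 - 1944/(1/(2 + 8)) = -456*92 - 1944/(1/10) = -41952 - 1944/1/10 = -41952 - 1944*10 = -41952 - 19440 = -61392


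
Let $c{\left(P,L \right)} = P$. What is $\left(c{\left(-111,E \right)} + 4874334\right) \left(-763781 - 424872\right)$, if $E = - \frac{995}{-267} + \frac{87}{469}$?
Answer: $-5793759791619$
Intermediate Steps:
$E = \frac{489884}{125223}$ ($E = \left(-995\right) \left(- \frac{1}{267}\right) + 87 \cdot \frac{1}{469} = \frac{995}{267} + \frac{87}{469} = \frac{489884}{125223} \approx 3.9121$)
$\left(c{\left(-111,E \right)} + 4874334\right) \left(-763781 - 424872\right) = \left(-111 + 4874334\right) \left(-763781 - 424872\right) = 4874223 \left(-1188653\right) = -5793759791619$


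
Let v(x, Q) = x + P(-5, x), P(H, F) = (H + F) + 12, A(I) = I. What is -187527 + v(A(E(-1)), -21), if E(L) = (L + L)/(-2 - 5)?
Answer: -1312636/7 ≈ -1.8752e+5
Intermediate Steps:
E(L) = -2*L/7 (E(L) = (2*L)/(-7) = (2*L)*(-⅐) = -2*L/7)
P(H, F) = 12 + F + H (P(H, F) = (F + H) + 12 = 12 + F + H)
v(x, Q) = 7 + 2*x (v(x, Q) = x + (12 + x - 5) = x + (7 + x) = 7 + 2*x)
-187527 + v(A(E(-1)), -21) = -187527 + (7 + 2*(-2/7*(-1))) = -187527 + (7 + 2*(2/7)) = -187527 + (7 + 4/7) = -187527 + 53/7 = -1312636/7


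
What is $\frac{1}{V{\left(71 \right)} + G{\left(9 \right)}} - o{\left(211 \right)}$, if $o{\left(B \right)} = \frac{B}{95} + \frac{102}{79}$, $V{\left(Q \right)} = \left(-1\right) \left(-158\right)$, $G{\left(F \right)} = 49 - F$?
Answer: $- \frac{5211577}{1485990} \approx -3.5071$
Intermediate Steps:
$V{\left(Q \right)} = 158$
$o{\left(B \right)} = \frac{102}{79} + \frac{B}{95}$ ($o{\left(B \right)} = B \frac{1}{95} + 102 \cdot \frac{1}{79} = \frac{B}{95} + \frac{102}{79} = \frac{102}{79} + \frac{B}{95}$)
$\frac{1}{V{\left(71 \right)} + G{\left(9 \right)}} - o{\left(211 \right)} = \frac{1}{158 + \left(49 - 9\right)} - \left(\frac{102}{79} + \frac{1}{95} \cdot 211\right) = \frac{1}{158 + \left(49 - 9\right)} - \left(\frac{102}{79} + \frac{211}{95}\right) = \frac{1}{158 + 40} - \frac{26359}{7505} = \frac{1}{198} - \frac{26359}{7505} = - \frac{5211577}{1485990}$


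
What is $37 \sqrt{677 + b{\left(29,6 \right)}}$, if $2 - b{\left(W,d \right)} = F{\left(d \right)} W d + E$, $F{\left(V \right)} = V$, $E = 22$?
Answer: $111 i \sqrt{43} \approx 727.88 i$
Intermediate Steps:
$b{\left(W,d \right)} = -20 - W d^{2}$ ($b{\left(W,d \right)} = 2 - \left(d W d + 22\right) = 2 - \left(W d d + 22\right) = 2 - \left(W d^{2} + 22\right) = 2 - \left(22 + W d^{2}\right) = -20 - W d^{2}$)
$37 \sqrt{677 + b{\left(29,6 \right)}} = 37 \sqrt{677 - \left(20 + 29 \cdot 6^{2}\right)} = 37 \sqrt{677 - \left(20 + 29 \cdot 36\right)} = 37 \sqrt{677 - 1064} = 37 \sqrt{-387} = 37 \cdot 3 i \sqrt{43} = 111 i \sqrt{43}$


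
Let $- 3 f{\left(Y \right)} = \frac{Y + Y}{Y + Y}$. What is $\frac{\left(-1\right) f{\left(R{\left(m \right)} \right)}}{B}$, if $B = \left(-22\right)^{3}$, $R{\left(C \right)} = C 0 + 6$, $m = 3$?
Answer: $- \frac{1}{31944} \approx -3.1305 \cdot 10^{-5}$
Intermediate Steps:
$R{\left(C \right)} = 6$ ($R{\left(C \right)} = 0 + 6 = 6$)
$f{\left(Y \right)} = - \frac{1}{3}$ ($f{\left(Y \right)} = - \frac{\left(Y + Y\right) \frac{1}{Y + Y}}{3} = - \frac{2 Y \frac{1}{2 Y}}{3} = \left(- \frac{1}{3}\right) 1 = - \frac{1}{3}$)
$B = -10648$
$\frac{\left(-1\right) f{\left(R{\left(m \right)} \right)}}{B} = \frac{\left(-1\right) \left(- \frac{1}{3}\right)}{-10648} = \frac{1}{3} \left(- \frac{1}{10648}\right) = - \frac{1}{31944}$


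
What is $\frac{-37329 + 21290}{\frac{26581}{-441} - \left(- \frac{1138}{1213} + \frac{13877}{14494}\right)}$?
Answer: $\frac{124355481869178}{467475797371} \approx 266.01$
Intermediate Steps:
$\frac{-37329 + 21290}{\frac{26581}{-441} - \left(- \frac{1138}{1213} + \frac{13877}{14494}\right)} = - \frac{16039}{26581 \left(- \frac{1}{441}\right) - \frac{338629}{17581222}} = - \frac{16039}{- \frac{26581}{441} + \left(- \frac{13877}{14494} + \frac{1138}{1213}\right)} = - \frac{16039}{- \frac{26581}{441} - \frac{338629}{17581222}} = - \frac{16039}{- \frac{467475797371}{7753318902}} = \left(-16039\right) \left(- \frac{7753318902}{467475797371}\right) = \frac{124355481869178}{467475797371}$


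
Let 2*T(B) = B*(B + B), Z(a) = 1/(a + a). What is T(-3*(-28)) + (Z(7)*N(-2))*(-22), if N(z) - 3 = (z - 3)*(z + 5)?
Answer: 49524/7 ≈ 7074.9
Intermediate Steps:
N(z) = 3 + (-3 + z)*(5 + z) (N(z) = 3 + (z - 3)*(z + 5) = 3 + (-3 + z)*(5 + z))
Z(a) = 1/(2*a)
T(B) = B**2 (T(B) = (B*(B + B))/2 = (B*(2*B))/2 = (2*B**2)/2 = B**2)
T(-3*(-28)) + (Z(7)*N(-2))*(-22) = (-3*(-28))**2 + (((1/2)/7)*(-12 + (-2)**2 + 2*(-2)))*(-22) = 84**2 + (((1/2)*(1/7))*(-12 + 4 - 4))*(-22) = 7056 + ((1/14)*(-12))*(-22) = 7056 - 6/7*(-22) = 7056 + 132/7 = 49524/7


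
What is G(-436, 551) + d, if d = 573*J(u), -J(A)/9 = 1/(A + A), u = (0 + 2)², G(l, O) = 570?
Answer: -597/8 ≈ -74.625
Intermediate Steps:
u = 4 (u = 2² = 4)
J(A) = -9/(2*A) (J(A) = -9/(A + A) = -9*1/(2*A) = -9/(2*A))
d = -5157/8 (d = 573*(-9/2/4) = 573*(-9/2*¼) = 573*(-9/8) = -5157/8 ≈ -644.63)
G(-436, 551) + d = 570 - 5157/8 = -597/8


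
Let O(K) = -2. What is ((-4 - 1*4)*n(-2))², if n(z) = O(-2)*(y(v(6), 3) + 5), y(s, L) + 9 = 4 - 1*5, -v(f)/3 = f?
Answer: 6400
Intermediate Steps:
v(f) = -3*f
y(s, L) = -10 (y(s, L) = -9 + (4 - 1*5) = -9 + (4 - 5) = -9 - 1 = -10)
n(z) = 10 (n(z) = -2*(-10 + 5) = -2*(-5) = 10)
((-4 - 1*4)*n(-2))² = ((-4 - 1*4)*10)² = ((-4 - 4)*10)² = (-8*10)² = (-80)² = 6400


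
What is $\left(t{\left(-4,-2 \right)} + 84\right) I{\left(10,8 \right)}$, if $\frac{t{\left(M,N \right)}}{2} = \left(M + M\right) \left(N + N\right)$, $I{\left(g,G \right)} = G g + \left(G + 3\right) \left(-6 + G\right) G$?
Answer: $37888$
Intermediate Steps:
$I{\left(g,G \right)} = G g + G \left(-6 + G\right) \left(3 + G\right)$ ($I{\left(g,G \right)} = G g + \left(3 + G\right) \left(-6 + G\right) G = G g + \left(-6 + G\right) \left(3 + G\right) G = G g + G \left(-6 + G\right) \left(3 + G\right)$)
$t{\left(M,N \right)} = 8 M N$ ($t{\left(M,N \right)} = 2 \left(M + M\right) \left(N + N\right) = 2 \cdot 2 M 2 N = 2 \cdot 4 M N = 8 M N$)
$\left(t{\left(-4,-2 \right)} + 84\right) I{\left(10,8 \right)} = \left(8 \left(-4\right) \left(-2\right) + 84\right) 8 \left(-18 + 10 + 8^{2} - 24\right) = \left(64 + 84\right) 8 \left(-18 + 10 + 64 - 24\right) = 148 \cdot 8 \cdot 32 = 148 \cdot 256 = 37888$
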